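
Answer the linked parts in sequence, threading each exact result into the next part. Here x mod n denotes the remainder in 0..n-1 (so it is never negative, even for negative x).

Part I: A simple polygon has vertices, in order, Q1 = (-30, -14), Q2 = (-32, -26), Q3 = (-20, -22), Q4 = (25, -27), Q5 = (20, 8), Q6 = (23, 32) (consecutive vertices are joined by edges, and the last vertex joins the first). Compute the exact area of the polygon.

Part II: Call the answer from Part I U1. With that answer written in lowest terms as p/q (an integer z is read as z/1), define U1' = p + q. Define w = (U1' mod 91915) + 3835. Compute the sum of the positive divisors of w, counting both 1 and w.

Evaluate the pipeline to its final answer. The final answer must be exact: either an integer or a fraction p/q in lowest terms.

12992

Part I: cross terms: (-30*-26 - -32*-14)=332, (-32*-22 - -20*-26)=184, (-20*-27 - 25*-22)=1090, (25*8 - 20*-27)=740, (20*32 - 23*8)=456, (23*-14 - -30*32)=638; twice the area = |3440| = 3440; area = 1720; answer 1720
Part II: U1 = 1720; threaded value p + q = 1721; w = 5556; 5556 = 2^2 * 3 * 463; sigma = (1 + 2 + 4) * (1 + 3) * (1 + 463) = 7 * 4 * 464 = 12992; answer 12992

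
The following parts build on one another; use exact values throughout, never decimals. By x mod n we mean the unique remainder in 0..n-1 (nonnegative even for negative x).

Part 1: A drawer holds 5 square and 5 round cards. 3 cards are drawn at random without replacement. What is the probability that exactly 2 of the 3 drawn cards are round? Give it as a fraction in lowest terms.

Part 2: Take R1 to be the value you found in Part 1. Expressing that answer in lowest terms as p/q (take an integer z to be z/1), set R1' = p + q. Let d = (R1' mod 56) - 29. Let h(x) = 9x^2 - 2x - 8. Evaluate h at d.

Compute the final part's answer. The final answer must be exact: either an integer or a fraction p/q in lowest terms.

Part 1: total draws C(10,3) = 120; favorable C(5,2)*C(5,1) = 50; P = 5/12; answer 5/12
Part 2: R1 = 5/12; threaded value p + q = 17; d = -12; 9*(-12)^2 - 2*(-12)^1 - 8 = (1296) + (24) + (-8) = 1312; answer 1312

1312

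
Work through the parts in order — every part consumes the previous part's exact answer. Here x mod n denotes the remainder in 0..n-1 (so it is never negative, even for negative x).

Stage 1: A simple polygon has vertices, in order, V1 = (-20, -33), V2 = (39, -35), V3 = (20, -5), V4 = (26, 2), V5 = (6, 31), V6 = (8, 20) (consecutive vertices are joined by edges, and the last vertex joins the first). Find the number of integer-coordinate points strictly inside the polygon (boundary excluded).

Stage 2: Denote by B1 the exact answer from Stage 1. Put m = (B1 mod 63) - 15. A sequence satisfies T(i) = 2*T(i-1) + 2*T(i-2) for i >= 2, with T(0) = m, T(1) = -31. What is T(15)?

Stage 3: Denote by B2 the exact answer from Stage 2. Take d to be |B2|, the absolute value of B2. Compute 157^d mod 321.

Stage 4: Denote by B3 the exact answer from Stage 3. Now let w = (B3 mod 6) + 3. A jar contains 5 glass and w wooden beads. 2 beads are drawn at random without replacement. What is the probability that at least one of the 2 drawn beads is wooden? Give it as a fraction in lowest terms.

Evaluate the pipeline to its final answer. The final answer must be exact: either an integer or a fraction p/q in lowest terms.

13/18

Stage 1: cross terms: (-20*-35 - 39*-33)=1987, (39*-5 - 20*-35)=505, (20*2 - 26*-5)=170, (26*31 - 6*2)=794, (6*20 - 8*31)=-128, (8*-33 - -20*20)=136; twice the area = |3464| = 3464; area = 1732; boundary points = 1 + 1 + 1 + 1 + 1 + 1 = 6; strictly interior points = area - boundary/2 + 1 = 1730; answer 1730
Stage 2: B1 = 1730; m = 14; T(2) = 2*(-31) + 2*(14) = -34; iterating: T(2)=-34, T(3)=-130, T(4)=-328, T(5)=-916, T(6)=-2488, T(7)=-6808, T(8)=-18592, T(9)=-50800, T(10)=-138784, T(11)=-379168, T(12)=-1035904, T(13)=-2830144, T(14)=-7732096, T(15)=-21124480; answer -21124480
Stage 3: B2 = -21124480; d = 21124480; squarings mod 321: 157^1=157, 157^2=253, 157^4=130, 157^8=208, 157^16=250, 157^32=226, 157^64=37, 157^128=85, 157^256=163, 157^512=247, 157^1024=19, 157^2048=40, 157^4096=316, 157^8192=25, 157^16384=304, 157^32768=289, 157^65536=61, 157^131072=190, 157^262144=148, 157^524288=76, 157^1048576=319, 157^2097152=4, 157^4194304=16, 157^8388608=256, 157^16777216=52; 157^21124480 = 157^128 * 157^256 * 157^1024 * 157^4096 * 157^16384 * 157^131072 * 157^4194304 * 157^16777216 = 241 (mod 321); answer 241
Stage 4: B3 = 241; w = 4; total draws C(9,2) = 36; complement C(5,2) = 10; favorable 36 - 10 = 26; P = 13/18; answer 13/18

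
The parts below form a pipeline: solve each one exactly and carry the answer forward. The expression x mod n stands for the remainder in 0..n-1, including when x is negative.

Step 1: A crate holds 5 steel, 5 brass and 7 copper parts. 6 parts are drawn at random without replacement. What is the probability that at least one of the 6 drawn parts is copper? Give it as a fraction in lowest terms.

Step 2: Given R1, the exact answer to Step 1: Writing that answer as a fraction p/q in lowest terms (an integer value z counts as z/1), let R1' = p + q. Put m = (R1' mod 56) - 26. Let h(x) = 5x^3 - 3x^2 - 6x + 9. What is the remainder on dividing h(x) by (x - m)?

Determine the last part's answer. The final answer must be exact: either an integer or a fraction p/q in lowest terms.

-3825

Step 1: total draws C(17,6) = 12376; complement C(10,6) = 210; favorable 12376 - 210 = 12166; P = 869/884; answer 869/884
Step 2: R1 = 869/884; threaded value p + q = 1753; m = -9; remainder = value at the root: 5*(-9)^3 - 3*(-9)^2 - 6*(-9)^1 + 9 = (-3645) + (-243) + (54) + (9) = -3825; answer -3825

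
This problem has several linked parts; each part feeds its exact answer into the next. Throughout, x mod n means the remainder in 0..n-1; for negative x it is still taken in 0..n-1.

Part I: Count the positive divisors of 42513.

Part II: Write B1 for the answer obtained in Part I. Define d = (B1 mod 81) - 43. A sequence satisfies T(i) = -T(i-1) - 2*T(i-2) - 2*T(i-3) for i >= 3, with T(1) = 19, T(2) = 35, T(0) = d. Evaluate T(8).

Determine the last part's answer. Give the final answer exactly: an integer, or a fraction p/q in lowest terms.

-385

Part I: 42513 = 3 * 37 * 383; number of divisors = (1+1) * (1+1) * (1+1) = 8; answer 8
Part II: B1 = 8; d = -35; T(3) = -1*(35) - 2*(19) - 2*(-35) = -3; iterating: T(3)=-3, T(4)=-105, T(5)=41, T(6)=175, T(7)=-47, T(8)=-385; answer -385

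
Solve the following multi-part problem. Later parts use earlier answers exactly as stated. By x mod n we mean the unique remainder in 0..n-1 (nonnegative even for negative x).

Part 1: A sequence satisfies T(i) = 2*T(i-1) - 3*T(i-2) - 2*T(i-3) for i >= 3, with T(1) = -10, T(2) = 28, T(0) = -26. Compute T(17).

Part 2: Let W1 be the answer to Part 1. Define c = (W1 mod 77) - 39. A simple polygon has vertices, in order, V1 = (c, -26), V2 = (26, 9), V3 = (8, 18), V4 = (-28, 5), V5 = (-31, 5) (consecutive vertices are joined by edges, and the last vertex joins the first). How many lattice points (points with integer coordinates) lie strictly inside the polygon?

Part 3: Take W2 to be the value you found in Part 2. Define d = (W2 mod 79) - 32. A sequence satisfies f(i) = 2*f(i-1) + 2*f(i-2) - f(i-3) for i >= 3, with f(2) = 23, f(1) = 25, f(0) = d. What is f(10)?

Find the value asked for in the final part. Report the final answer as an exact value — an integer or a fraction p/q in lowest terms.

82595

Part 1: T(3) = 2*(28) - 3*(-10) - 2*(-26) = 138; iterating: T(3)=138, T(4)=212, T(5)=-46, T(6)=-1004, T(7)=-2294, T(8)=-1484, T(9)=5922, T(10)=20884, T(11)=26970, T(12)=-20556, T(13)=-163790, T(14)=-319852, T(15)=-107222, T(16)=1072692, T(17)=3106754; answer 3106754
Part 2: W1 = 3106754; c = -4; cross terms: (-4*9 - 26*-26)=640, (26*18 - 8*9)=396, (8*5 - -28*18)=544, (-28*5 - -31*5)=15, (-31*-26 - -4*5)=826; twice the area = |2421| = 2421; area = 2421/2; boundary points = 5 + 9 + 1 + 3 + 1 = 19; strictly interior points = area - boundary/2 + 1 = 1202; answer 1202
Part 3: W2 = 1202; d = -15; f(3) = 2*(23) + 2*(25) - 1*(-15) = 111; iterating: f(3)=111, f(4)=243, f(5)=685, f(6)=1745, f(7)=4617, f(8)=12039, f(9)=31567, f(10)=82595; answer 82595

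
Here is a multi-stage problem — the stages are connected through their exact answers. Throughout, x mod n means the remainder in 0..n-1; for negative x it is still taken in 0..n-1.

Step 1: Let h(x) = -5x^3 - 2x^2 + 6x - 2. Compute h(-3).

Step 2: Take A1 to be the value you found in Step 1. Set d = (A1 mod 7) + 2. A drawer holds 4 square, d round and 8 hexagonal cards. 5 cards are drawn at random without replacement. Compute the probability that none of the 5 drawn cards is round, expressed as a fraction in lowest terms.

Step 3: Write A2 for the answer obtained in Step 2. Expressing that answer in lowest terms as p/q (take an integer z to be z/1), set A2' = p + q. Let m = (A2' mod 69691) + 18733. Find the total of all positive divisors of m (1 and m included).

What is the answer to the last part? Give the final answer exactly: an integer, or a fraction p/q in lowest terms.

35616

Step 1: -5*(-3)^3 - 2*(-3)^2 + 6*(-3)^1 - 2 = (135) + (-18) + (-18) + (-2) = 97; answer 97
Step 2: A1 = 97; d = 8; total draws C(20,5) = 15504; favorable C(12,5) = 792; P = 33/646; answer 33/646
Step 3: A2 = 33/646; threaded value p + q = 679; m = 19412; 19412 = 2^2 * 23 * 211; sigma = (1 + 2 + 4) * (1 + 23) * (1 + 211) = 7 * 24 * 212 = 35616; answer 35616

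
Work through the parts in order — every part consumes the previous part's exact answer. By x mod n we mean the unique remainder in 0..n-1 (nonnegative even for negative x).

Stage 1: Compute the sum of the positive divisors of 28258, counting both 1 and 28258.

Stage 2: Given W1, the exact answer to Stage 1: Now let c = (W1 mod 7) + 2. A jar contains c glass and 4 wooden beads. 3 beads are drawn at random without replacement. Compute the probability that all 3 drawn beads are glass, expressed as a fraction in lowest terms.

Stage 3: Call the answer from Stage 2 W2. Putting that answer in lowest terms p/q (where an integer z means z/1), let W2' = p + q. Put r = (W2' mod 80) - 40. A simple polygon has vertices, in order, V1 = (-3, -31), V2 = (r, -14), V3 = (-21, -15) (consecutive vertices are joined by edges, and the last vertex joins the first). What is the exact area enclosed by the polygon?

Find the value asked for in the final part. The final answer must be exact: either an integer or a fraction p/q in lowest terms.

233

Stage 1: 28258 = 2 * 71 * 199; sigma = (1 + 2) * (1 + 71) * (1 + 199) = 3 * 72 * 200 = 43200; answer 43200
Stage 2: W1 = 43200; c = 5; total draws C(9,3) = 84; favorable C(5,3) = 10; P = 5/42; answer 5/42
Stage 3: W2 = 5/42; threaded value p + q = 47; r = 7; cross terms: (-3*-14 - 7*-31)=259, (7*-15 - -21*-14)=-399, (-21*-31 - -3*-15)=606; twice the area = |466| = 466; area = 233; answer 233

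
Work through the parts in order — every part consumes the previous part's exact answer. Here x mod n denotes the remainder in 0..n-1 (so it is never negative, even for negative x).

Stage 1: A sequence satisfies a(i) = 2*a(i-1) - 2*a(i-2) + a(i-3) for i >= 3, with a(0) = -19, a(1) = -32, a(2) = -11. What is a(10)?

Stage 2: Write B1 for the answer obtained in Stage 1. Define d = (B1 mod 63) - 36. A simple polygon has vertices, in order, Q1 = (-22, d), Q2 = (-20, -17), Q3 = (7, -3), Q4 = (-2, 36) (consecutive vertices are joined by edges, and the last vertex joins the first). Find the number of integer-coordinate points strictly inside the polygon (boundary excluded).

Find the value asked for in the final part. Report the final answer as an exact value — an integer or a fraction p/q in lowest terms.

Stage 1: a(3) = 2*(-11) - 2*(-32) + 1*(-19) = 23; iterating: a(3)=23, a(4)=36, a(5)=15, a(6)=-19, a(7)=-32, a(8)=-11, a(9)=23, a(10)=36; answer 36
Stage 2: B1 = 36; d = 0; cross terms: (-22*-17 - -20*0)=374, (-20*-3 - 7*-17)=179, (7*36 - -2*-3)=246, (-2*0 - -22*36)=792; twice the area = |1591| = 1591; area = 1591/2; boundary points = 1 + 1 + 3 + 4 = 9; strictly interior points = area - boundary/2 + 1 = 792; answer 792

792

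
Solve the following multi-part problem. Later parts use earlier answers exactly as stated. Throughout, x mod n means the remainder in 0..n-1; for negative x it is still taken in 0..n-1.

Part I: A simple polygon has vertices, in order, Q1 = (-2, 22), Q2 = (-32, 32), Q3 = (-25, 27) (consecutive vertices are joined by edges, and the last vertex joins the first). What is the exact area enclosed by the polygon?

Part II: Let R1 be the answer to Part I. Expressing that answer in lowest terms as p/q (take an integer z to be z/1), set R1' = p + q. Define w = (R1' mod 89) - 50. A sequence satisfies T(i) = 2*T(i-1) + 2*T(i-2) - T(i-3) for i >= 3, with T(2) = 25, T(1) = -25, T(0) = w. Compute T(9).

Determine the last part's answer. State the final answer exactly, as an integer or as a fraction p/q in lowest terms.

9257

Part I: cross terms: (-2*32 - -32*22)=640, (-32*27 - -25*32)=-64, (-25*22 - -2*27)=-496; twice the area = |80| = 80; area = 40; answer 40
Part II: R1 = 40; threaded value p + q = 41; w = -9; T(3) = 2*(25) + 2*(-25) - 1*(-9) = 9; iterating: T(3)=9, T(4)=93, T(5)=179, T(6)=535, T(7)=1335, T(8)=3561, T(9)=9257; answer 9257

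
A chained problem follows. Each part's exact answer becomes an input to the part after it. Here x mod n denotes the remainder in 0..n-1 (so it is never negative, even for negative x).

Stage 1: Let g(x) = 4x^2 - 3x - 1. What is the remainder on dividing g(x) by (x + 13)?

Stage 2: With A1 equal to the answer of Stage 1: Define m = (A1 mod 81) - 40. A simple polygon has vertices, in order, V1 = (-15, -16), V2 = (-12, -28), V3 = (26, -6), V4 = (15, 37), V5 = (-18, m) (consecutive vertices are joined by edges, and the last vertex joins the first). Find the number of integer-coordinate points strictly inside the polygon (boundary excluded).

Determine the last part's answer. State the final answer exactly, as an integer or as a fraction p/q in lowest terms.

1898

Stage 1: remainder = value at the root: 4*(-13)^2 - 3*(-13)^1 - 1 = (676) + (39) + (-1) = 714; answer 714
Stage 2: A1 = 714; m = 26; cross terms: (-15*-28 - -12*-16)=228, (-12*-6 - 26*-28)=800, (26*37 - 15*-6)=1052, (15*26 - -18*37)=1056, (-18*-16 - -15*26)=678; twice the area = |3814| = 3814; area = 1907; boundary points = 3 + 2 + 1 + 11 + 3 = 20; strictly interior points = area - boundary/2 + 1 = 1898; answer 1898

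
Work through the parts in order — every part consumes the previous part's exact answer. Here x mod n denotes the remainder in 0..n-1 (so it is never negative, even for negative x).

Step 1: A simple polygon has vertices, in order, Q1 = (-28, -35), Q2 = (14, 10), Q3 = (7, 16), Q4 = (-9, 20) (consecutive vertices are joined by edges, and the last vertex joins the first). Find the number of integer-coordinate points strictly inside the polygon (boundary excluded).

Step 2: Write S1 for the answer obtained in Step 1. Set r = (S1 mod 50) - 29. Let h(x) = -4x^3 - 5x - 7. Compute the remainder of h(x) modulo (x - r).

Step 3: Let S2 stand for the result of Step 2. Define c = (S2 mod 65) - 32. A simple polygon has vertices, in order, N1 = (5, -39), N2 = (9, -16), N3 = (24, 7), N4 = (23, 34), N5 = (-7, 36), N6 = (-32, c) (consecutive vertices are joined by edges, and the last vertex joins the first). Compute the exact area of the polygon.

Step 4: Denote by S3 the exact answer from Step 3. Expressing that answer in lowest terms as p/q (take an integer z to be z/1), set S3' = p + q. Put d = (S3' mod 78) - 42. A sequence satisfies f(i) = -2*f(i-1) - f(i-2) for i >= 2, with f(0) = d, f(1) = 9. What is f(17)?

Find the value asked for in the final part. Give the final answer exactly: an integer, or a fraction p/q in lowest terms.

Step 1: cross terms: (-28*10 - 14*-35)=210, (14*16 - 7*10)=154, (7*20 - -9*16)=284, (-9*-35 - -28*20)=875; twice the area = |1523| = 1523; area = 1523/2; boundary points = 3 + 1 + 4 + 1 = 9; strictly interior points = area - boundary/2 + 1 = 758; answer 758
Step 2: S1 = 758; r = -21; remainder = value at the root: -4*(-21)^3 - 5*(-21)^1 - 7 = (37044) + (105) + (-7) = 37142; answer 37142
Step 3: S2 = 37142; c = -5; cross terms: (5*-16 - 9*-39)=271, (9*7 - 24*-16)=447, (24*34 - 23*7)=655, (23*36 - -7*34)=1066, (-7*-5 - -32*36)=1187, (-32*-39 - 5*-5)=1273; twice the area = |4899| = 4899; area = 4899/2; answer 4899/2
Step 4: S3 = 4899/2; threaded value p + q = 4901; d = 23; f(2) = -2*(9) - 1*(23) = -41; iterating: f(2)=-41, f(3)=73, f(4)=-105, f(5)=137, f(6)=-169, f(7)=201, f(8)=-233, f(9)=265, f(10)=-297, f(11)=329, f(12)=-361, f(13)=393, f(14)=-425, f(15)=457, f(16)=-489, f(17)=521; answer 521

521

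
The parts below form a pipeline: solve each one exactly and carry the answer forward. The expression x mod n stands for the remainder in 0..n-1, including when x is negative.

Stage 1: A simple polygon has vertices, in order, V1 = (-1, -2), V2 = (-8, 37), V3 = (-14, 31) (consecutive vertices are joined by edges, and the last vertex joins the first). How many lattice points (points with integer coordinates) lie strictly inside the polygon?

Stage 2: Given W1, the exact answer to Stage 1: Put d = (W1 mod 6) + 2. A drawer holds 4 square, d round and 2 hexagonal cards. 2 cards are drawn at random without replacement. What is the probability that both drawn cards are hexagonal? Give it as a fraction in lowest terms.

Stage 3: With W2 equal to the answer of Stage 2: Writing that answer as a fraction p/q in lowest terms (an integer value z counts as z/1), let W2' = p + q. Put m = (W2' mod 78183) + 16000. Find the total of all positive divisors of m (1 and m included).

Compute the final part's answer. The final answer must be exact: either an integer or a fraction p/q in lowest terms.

Stage 1: cross terms: (-1*37 - -8*-2)=-53, (-8*31 - -14*37)=270, (-14*-2 - -1*31)=59; twice the area = |276| = 276; area = 138; boundary points = 1 + 6 + 1 = 8; strictly interior points = area - boundary/2 + 1 = 135; answer 135
Stage 2: W1 = 135; d = 5; total draws C(11,2) = 55; favorable C(2,2) = 1; P = 1/55; answer 1/55
Stage 3: W2 = 1/55; threaded value p + q = 56; m = 16056; 16056 = 2^3 * 3^2 * 223; sigma = (1 + 2 + 4 + 8) * (1 + 3 + 9) * (1 + 223) = 15 * 13 * 224 = 43680; answer 43680

43680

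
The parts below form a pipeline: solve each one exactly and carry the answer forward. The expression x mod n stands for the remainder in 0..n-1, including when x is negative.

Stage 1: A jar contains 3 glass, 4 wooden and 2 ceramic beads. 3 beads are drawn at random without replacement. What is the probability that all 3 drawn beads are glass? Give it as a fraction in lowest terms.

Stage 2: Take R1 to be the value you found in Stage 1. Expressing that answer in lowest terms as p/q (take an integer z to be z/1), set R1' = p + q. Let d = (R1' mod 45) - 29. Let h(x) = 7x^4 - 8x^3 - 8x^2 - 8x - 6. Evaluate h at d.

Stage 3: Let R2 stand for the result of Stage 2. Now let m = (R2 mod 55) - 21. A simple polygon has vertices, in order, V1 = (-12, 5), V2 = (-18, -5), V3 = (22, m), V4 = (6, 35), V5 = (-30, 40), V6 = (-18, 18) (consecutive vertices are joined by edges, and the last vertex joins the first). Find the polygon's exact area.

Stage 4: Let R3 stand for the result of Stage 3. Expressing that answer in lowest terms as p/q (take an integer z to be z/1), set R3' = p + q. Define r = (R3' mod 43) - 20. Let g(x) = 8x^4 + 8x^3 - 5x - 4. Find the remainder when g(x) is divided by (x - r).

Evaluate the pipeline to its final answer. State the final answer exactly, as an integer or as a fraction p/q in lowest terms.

886370

Stage 1: total draws C(9,3) = 84; favorable C(3,3) = 1; P = 1/84; answer 1/84
Stage 2: R1 = 1/84; threaded value p + q = 85; d = 11; 7*(11)^4 - 8*(11)^3 - 8*(11)^2 - 8*(11)^1 - 6 = (102487) + (-10648) + (-968) + (-88) + (-6) = 90777; answer 90777
Stage 3: R2 = 90777; m = 6; cross terms: (-12*-5 - -18*5)=150, (-18*6 - 22*-5)=2, (22*35 - 6*6)=734, (6*40 - -30*35)=1290, (-30*18 - -18*40)=180, (-18*5 - -12*18)=126; twice the area = |2482| = 2482; area = 1241; answer 1241
Stage 4: R3 = 1241; threaded value p + q = 1242; r = 18; remainder = value at the root: 8*(18)^4 + 8*(18)^3 - 5*(18)^1 - 4 = (839808) + (46656) + (-90) + (-4) = 886370; answer 886370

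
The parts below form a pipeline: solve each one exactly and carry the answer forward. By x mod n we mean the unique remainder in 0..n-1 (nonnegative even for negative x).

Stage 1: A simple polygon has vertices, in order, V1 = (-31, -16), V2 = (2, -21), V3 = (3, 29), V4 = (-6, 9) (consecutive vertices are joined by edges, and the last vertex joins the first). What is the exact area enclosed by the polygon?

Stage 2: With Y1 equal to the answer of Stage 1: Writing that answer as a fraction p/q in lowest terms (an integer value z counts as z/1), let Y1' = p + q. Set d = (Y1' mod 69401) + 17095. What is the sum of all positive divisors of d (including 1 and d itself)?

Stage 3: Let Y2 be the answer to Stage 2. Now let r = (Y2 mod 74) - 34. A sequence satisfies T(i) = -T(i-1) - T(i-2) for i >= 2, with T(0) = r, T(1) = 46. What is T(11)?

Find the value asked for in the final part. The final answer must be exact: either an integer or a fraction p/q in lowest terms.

-54

Stage 1: cross terms: (-31*-21 - 2*-16)=683, (2*29 - 3*-21)=121, (3*9 - -6*29)=201, (-6*-16 - -31*9)=375; twice the area = |1380| = 1380; area = 690; answer 690
Stage 2: Y1 = 690; threaded value p + q = 691; d = 17786; 17786 = 2 * 8893; sigma = (1 + 2) * (1 + 8893) = 3 * 8894 = 26682; answer 26682
Stage 3: Y2 = 26682; r = 8; T(2) = -1*(46) - 1*(8) = -54; iterating: T(2)=-54, T(3)=8, T(4)=46, T(5)=-54, T(6)=8, T(7)=46, T(8)=-54, T(9)=8, T(10)=46, T(11)=-54; answer -54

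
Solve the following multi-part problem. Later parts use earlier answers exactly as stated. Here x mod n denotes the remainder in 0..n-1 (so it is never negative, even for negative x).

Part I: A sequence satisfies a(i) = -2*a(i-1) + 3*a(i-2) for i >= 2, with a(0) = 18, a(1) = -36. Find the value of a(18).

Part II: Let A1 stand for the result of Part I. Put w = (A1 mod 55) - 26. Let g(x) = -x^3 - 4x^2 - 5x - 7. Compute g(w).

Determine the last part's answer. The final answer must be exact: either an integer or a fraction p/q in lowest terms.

6493

Part I: a(2) = -2*(-36) + 3*(18) = 126; iterating: a(2)=126, a(3)=-360, a(4)=1098, a(5)=-3276, a(6)=9846, a(7)=-29520, a(8)=88578, a(9)=-265716, a(10)=797166, a(11)=-2391480, a(12)=7174458, a(13)=-21523356, a(14)=64570086, a(15)=-193710240, a(16)=581130738, a(17)=-1743392196, a(18)=5230176606; answer 5230176606
Part II: A1 = 5230176606; w = -20; -1*(-20)^3 - 4*(-20)^2 - 5*(-20)^1 - 7 = (8000) + (-1600) + (100) + (-7) = 6493; answer 6493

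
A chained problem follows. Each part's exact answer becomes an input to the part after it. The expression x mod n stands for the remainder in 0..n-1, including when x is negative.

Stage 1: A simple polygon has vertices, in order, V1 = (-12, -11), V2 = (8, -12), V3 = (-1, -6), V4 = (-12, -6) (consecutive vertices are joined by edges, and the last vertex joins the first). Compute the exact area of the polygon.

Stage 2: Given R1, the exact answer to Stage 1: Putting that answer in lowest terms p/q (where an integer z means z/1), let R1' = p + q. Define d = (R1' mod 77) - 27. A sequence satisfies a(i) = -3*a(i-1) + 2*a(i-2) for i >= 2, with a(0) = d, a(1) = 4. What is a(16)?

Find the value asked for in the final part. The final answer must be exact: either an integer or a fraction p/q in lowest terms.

Stage 1: cross terms: (-12*-12 - 8*-11)=232, (8*-6 - -1*-12)=-60, (-1*-6 - -12*-6)=-66, (-12*-11 - -12*-6)=60; twice the area = |166| = 166; area = 83; answer 83
Stage 2: R1 = 83; threaded value p + q = 84; d = -20; a(2) = -3*(4) + 2*(-20) = -52; iterating: a(2)=-52, a(3)=164, a(4)=-596, a(5)=2116, a(6)=-7540, a(7)=26852, a(8)=-95636, a(9)=340612, a(10)=-1213108, a(11)=4320548, a(12)=-15387860, a(13)=54804676, a(14)=-195189748, a(15)=695178596, a(16)=-2475915284; answer -2475915284

-2475915284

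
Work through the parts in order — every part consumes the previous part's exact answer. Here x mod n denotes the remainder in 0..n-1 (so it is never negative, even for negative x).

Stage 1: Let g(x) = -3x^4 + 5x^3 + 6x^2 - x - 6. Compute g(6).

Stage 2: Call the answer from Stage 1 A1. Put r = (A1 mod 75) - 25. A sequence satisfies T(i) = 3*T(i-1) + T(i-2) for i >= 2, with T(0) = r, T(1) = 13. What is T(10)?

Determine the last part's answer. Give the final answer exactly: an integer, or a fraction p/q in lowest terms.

Stage 1: -3*(6)^4 + 5*(6)^3 + 6*(6)^2 - 1*(6)^1 - 6 = (-3888) + (1080) + (216) + (-6) + (-6) = -2604; answer -2604
Stage 2: A1 = -2604; r = -4; T(2) = 3*(13) + 1*(-4) = 35; iterating: T(2)=35, T(3)=118, T(4)=389, T(5)=1285, T(6)=4244, T(7)=14017, T(8)=46295, T(9)=152902, T(10)=505001; answer 505001

505001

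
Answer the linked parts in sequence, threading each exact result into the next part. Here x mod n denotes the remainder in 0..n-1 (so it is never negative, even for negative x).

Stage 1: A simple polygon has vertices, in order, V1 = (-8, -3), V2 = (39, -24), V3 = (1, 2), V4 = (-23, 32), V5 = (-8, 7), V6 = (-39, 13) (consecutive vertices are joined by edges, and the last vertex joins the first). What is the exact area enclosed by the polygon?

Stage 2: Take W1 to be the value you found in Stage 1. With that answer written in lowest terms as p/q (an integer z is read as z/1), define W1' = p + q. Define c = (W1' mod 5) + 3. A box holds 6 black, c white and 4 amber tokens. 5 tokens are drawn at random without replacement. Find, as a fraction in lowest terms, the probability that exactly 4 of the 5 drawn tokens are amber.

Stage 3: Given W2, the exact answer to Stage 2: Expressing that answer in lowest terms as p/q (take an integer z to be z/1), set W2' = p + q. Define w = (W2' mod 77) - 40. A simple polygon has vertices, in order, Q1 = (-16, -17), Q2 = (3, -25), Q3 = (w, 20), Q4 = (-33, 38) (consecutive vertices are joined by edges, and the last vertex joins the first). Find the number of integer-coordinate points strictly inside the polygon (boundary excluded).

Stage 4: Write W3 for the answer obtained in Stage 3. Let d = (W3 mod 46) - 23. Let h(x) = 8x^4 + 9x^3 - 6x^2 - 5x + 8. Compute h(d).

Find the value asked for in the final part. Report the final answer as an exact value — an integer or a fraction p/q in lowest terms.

Stage 1: cross terms: (-8*-24 - 39*-3)=309, (39*2 - 1*-24)=102, (1*32 - -23*2)=78, (-23*7 - -8*32)=95, (-8*13 - -39*7)=169, (-39*-3 - -8*13)=221; twice the area = |974| = 974; area = 487; answer 487
Stage 2: W1 = 487; threaded value p + q = 488; c = 6; total draws C(16,5) = 4368; favorable C(4,4)*C(12,1) = 12; P = 1/364; answer 1/364
Stage 3: W2 = 1/364; threaded value p + q = 365; w = 17; cross terms: (-16*-25 - 3*-17)=451, (3*20 - 17*-25)=485, (17*38 - -33*20)=1306, (-33*-17 - -16*38)=1169; twice the area = |3411| = 3411; area = 3411/2; boundary points = 1 + 1 + 2 + 1 = 5; strictly interior points = area - boundary/2 + 1 = 1704; answer 1704
Stage 4: W3 = 1704; d = -21; 8*(-21)^4 + 9*(-21)^3 - 6*(-21)^2 - 5*(-21)^1 + 8 = (1555848) + (-83349) + (-2646) + (105) + (8) = 1469966; answer 1469966

1469966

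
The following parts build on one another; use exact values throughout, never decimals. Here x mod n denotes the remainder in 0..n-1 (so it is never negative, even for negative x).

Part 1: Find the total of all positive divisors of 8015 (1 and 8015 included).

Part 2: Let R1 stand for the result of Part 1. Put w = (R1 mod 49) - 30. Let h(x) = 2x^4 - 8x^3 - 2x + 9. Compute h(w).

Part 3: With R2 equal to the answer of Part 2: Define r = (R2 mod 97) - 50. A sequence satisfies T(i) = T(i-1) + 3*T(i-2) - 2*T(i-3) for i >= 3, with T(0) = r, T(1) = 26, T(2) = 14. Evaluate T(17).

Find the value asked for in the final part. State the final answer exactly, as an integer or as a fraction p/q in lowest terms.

938642

Part 1: 8015 = 5 * 7 * 229; sigma = (1 + 5) * (1 + 7) * (1 + 229) = 6 * 8 * 230 = 11040; answer 11040
Part 2: R1 = 11040; w = -15; 2*(-15)^4 - 8*(-15)^3 - 2*(-15)^1 + 9 = (101250) + (27000) + (30) + (9) = 128289; answer 128289
Part 3: R2 = 128289; r = 5; T(3) = 1*(14) + 3*(26) - 2*(5) = 82; iterating: T(3)=82, T(4)=72, T(5)=290, T(6)=342, T(7)=1068, T(8)=1514, T(9)=4034, T(10)=6440, T(11)=15514, T(12)=26766, T(13)=60428, T(14)=109698, T(15)=237450, T(16)=445688, T(17)=938642; answer 938642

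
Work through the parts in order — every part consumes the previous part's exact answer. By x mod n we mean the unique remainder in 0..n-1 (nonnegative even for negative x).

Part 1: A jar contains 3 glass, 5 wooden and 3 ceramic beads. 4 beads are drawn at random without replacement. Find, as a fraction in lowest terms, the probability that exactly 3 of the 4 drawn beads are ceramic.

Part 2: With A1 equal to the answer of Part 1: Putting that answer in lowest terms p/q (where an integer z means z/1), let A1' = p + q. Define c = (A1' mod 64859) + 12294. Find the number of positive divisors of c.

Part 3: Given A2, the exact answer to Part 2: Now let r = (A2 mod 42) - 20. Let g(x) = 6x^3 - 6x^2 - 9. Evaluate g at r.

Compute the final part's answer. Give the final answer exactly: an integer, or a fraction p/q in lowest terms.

Part 1: total draws C(11,4) = 330; favorable C(3,3)*C(8,1) = 8; P = 4/165; answer 4/165
Part 2: A1 = 4/165; threaded value p + q = 169; c = 12463; 12463 = 11^2 * 103; number of divisors = (2+1) * (1+1) = 6; answer 6
Part 3: A2 = 6; r = -14; 6*(-14)^3 - 6*(-14)^2 - 9 = (-16464) + (-1176) + (-9) = -17649; answer -17649

-17649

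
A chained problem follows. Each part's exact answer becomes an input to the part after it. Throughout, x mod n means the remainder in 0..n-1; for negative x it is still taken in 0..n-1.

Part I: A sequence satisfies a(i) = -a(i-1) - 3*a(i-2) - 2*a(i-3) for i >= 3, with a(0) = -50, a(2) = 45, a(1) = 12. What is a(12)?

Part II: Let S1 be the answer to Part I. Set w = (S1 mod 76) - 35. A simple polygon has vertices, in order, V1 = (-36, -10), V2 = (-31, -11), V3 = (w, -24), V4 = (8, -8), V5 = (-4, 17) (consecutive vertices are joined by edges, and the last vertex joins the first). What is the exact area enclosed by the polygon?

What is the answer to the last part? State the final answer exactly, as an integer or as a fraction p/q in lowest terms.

Part I: a(3) = -1*(45) - 3*(12) - 2*(-50) = 19; iterating: a(3)=19, a(4)=-178, a(5)=31, a(6)=465, a(7)=-202, a(8)=-1255, a(9)=931, a(10)=3238, a(11)=-3521, a(12)=-8055; answer -8055
Part II: S1 = -8055; w = -34; cross terms: (-36*-11 - -31*-10)=86, (-31*-24 - -34*-11)=370, (-34*-8 - 8*-24)=464, (8*17 - -4*-8)=104, (-4*-10 - -36*17)=652; twice the area = |1676| = 1676; area = 838; answer 838

838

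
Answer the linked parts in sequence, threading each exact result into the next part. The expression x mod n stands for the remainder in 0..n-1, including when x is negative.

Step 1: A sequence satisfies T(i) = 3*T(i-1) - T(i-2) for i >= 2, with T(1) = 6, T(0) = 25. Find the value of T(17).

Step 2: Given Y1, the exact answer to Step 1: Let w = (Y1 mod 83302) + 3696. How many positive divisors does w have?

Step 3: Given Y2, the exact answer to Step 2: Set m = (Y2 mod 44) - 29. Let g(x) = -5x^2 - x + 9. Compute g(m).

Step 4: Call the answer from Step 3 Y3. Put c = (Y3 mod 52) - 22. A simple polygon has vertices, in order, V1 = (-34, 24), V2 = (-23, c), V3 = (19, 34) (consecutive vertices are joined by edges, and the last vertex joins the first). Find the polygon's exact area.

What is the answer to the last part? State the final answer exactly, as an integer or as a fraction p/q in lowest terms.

Step 1: T(2) = 3*(6) - 1*(25) = -7; iterating: T(2)=-7, T(3)=-27, T(4)=-74, T(5)=-195, T(6)=-511, T(7)=-1338, T(8)=-3503, T(9)=-9171, T(10)=-24010, T(11)=-62859, T(12)=-164567, T(13)=-430842, T(14)=-1127959, T(15)=-2953035, T(16)=-7731146, T(17)=-20240403; answer -20240403
Step 2: Y1 = -20240403; w = 5679; 5679 = 3^2 * 631; number of divisors = (2+1) * (1+1) = 6; answer 6
Step 3: Y2 = 6; m = -23; -5*(-23)^2 - 1*(-23)^1 + 9 = (-2645) + (23) + (9) = -2613; answer -2613
Step 4: Y3 = -2613; c = 17; cross terms: (-34*17 - -23*24)=-26, (-23*34 - 19*17)=-1105, (19*24 - -34*34)=1612; twice the area = |481| = 481; area = 481/2; answer 481/2

481/2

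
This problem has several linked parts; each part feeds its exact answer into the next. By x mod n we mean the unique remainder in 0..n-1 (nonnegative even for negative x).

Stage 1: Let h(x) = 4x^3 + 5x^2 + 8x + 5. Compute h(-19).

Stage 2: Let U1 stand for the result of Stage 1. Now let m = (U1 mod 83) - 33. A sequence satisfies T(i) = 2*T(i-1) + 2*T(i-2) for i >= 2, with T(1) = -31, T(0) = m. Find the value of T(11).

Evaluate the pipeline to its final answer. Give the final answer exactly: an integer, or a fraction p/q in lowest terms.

Stage 1: 4*(-19)^3 + 5*(-19)^2 + 8*(-19)^1 + 5 = (-27436) + (1805) + (-152) + (5) = -25778; answer -25778
Stage 2: U1 = -25778; m = 2; T(2) = 2*(-31) + 2*(2) = -58; iterating: T(2)=-58, T(3)=-178, T(4)=-472, T(5)=-1300, T(6)=-3544, T(7)=-9688, T(8)=-26464, T(9)=-72304, T(10)=-197536, T(11)=-539680; answer -539680

-539680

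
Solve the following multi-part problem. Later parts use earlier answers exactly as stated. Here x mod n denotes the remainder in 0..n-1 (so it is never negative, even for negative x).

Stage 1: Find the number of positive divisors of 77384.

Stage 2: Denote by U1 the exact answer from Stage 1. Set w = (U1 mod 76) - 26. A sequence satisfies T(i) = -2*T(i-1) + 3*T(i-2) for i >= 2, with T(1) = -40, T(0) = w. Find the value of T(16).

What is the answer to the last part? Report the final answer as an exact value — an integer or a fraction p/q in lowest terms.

322850390

Stage 1: 77384 = 2^3 * 17 * 569; number of divisors = (3+1) * (1+1) * (1+1) = 16; answer 16
Stage 2: U1 = 16; w = -10; T(2) = -2*(-40) + 3*(-10) = 50; iterating: T(2)=50, T(3)=-220, T(4)=590, T(5)=-1840, T(6)=5450, T(7)=-16420, T(8)=49190, T(9)=-147640, T(10)=442850, T(11)=-1328620, T(12)=3985790, T(13)=-11957440, T(14)=35872250, T(15)=-107616820, T(16)=322850390; answer 322850390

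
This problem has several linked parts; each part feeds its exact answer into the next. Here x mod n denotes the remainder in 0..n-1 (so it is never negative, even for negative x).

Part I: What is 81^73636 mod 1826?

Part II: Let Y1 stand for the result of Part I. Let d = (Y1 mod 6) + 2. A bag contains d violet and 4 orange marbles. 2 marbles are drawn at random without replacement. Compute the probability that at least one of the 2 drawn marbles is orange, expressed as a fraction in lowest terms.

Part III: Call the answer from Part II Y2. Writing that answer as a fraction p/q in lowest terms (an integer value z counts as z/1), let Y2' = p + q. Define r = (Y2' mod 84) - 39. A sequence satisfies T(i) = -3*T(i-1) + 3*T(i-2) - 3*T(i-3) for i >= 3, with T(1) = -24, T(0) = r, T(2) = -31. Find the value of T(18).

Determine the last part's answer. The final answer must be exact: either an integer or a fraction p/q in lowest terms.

-76435526799

Part I: squarings mod 1826: 81^1=81, 81^2=1083, 81^4=597, 81^8=339, 81^16=1709, 81^32=907, 81^64=949, 81^128=383, 81^256=609, 81^512=203, 81^1024=1037, 81^2048=1681, 81^4096=939, 81^8192=1589, 81^16384=1389, 81^32768=1065, 81^65536=279; 81^73636 = 81^4 * 81^32 * 81^128 * 81^256 * 81^512 * 81^1024 * 81^2048 * 81^4096 * 81^65536 = 499 (mod 1826); answer 499
Part II: Y1 = 499; d = 3; total draws C(7,2) = 21; complement C(3,2) = 3; favorable 21 - 3 = 18; P = 6/7; answer 6/7
Part III: Y2 = 6/7; threaded value p + q = 13; r = -26; T(3) = -3*(-31) + 3*(-24) - 3*(-26) = 99; iterating: T(3)=99, T(4)=-318, T(5)=1344, T(6)=-5283, T(7)=20835, T(8)=-82386, T(9)=325512, T(10)=-1286199, T(11)=5082291, T(12)=-20082006, T(13)=79351488, T(14)=-313547355, T(15)=1238942547, T(16)=-4895524170, T(17)=19344042216, T(18)=-76435526799; answer -76435526799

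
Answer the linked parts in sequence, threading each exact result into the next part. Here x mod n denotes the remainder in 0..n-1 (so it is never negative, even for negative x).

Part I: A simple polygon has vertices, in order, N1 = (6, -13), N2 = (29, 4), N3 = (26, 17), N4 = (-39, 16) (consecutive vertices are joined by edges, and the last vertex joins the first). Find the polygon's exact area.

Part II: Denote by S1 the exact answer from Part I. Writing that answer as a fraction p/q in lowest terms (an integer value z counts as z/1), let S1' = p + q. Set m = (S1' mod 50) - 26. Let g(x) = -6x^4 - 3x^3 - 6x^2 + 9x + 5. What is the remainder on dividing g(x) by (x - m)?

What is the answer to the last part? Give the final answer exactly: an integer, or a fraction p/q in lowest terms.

Part I: cross terms: (6*4 - 29*-13)=401, (29*17 - 26*4)=389, (26*16 - -39*17)=1079, (-39*-13 - 6*16)=411; twice the area = |2280| = 2280; area = 1140; answer 1140
Part II: S1 = 1140; threaded value p + q = 1141; m = 15; remainder = value at the root: -6*(15)^4 - 3*(15)^3 - 6*(15)^2 + 9*(15)^1 + 5 = (-303750) + (-10125) + (-1350) + (135) + (5) = -315085; answer -315085

-315085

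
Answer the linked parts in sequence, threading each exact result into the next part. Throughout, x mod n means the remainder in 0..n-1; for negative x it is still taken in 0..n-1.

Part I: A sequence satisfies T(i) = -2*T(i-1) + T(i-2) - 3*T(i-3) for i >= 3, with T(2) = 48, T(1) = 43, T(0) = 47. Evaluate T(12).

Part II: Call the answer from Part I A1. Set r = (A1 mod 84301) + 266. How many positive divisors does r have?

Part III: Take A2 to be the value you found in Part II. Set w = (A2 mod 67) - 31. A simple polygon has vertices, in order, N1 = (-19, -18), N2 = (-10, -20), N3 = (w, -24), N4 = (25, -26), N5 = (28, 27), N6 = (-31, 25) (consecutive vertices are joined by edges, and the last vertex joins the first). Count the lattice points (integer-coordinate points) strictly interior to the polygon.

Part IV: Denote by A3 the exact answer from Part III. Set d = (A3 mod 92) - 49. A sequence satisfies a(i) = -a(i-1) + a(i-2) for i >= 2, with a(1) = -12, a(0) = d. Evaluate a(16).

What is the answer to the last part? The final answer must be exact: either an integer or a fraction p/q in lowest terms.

Part I: T(3) = -2*(48) + 1*(43) - 3*(47) = -194; iterating: T(3)=-194, T(4)=307, T(5)=-952, T(6)=2793, T(7)=-7459, T(8)=20567, T(9)=-56972, T(10)=156888, T(11)=-432449, T(12)=1192702; answer 1192702
Part II: A1 = 1192702; r = 12754; 12754 = 2 * 7 * 911; number of divisors = (1+1) * (1+1) * (1+1) = 8; answer 8
Part III: A2 = 8; w = -23; cross terms: (-19*-20 - -10*-18)=200, (-10*-24 - -23*-20)=-220, (-23*-26 - 25*-24)=1198, (25*27 - 28*-26)=1403, (28*25 - -31*27)=1537, (-31*-18 - -19*25)=1033; twice the area = |5151| = 5151; area = 5151/2; boundary points = 1 + 1 + 2 + 1 + 1 + 1 = 7; strictly interior points = area - boundary/2 + 1 = 2573; answer 2573
Part IV: A3 = 2573; d = 40; a(2) = -1*(-12) + 1*(40) = 52; iterating: a(2)=52, a(3)=-64, a(4)=116, a(5)=-180, a(6)=296, a(7)=-476, a(8)=772, a(9)=-1248, a(10)=2020, a(11)=-3268, a(12)=5288, a(13)=-8556, a(14)=13844, a(15)=-22400, a(16)=36244; answer 36244

36244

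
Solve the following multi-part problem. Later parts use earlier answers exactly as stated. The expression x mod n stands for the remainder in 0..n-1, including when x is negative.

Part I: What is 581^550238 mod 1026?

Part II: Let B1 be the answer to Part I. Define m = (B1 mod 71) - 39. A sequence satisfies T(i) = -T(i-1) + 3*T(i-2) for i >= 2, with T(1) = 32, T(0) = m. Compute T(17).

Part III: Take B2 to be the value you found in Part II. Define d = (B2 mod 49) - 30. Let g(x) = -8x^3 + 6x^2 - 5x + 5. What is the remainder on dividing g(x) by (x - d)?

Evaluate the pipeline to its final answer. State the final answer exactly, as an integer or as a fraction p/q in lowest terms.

Part I: squarings mod 1026: 581^1=581, 581^2=7, 581^4=49, 581^8=349, 581^16=733, 581^32=691, 581^64=391, 581^128=7, 581^256=49, 581^512=349, 581^1024=733, 581^2048=691, 581^4096=391, 581^8192=7, 581^16384=49, 581^32768=349, 581^65536=733, 581^131072=691, 581^262144=391, 581^524288=7; 581^550238 = 581^2 * 581^4 * 581^8 * 581^16 * 581^64 * 581^256 * 581^1024 * 581^8192 * 581^16384 * 581^524288 = 691 (mod 1026); answer 691
Part II: B1 = 691; m = 13; T(2) = -1*(32) + 3*(13) = 7; iterating: T(2)=7, T(3)=89, T(4)=-68, T(5)=335, T(6)=-539, T(7)=1544, T(8)=-3161, T(9)=7793, T(10)=-17276, T(11)=40655, T(12)=-92483, T(13)=214448, T(14)=-491897, T(15)=1135241, T(16)=-2610932, T(17)=6016655; answer 6016655
Part III: B2 = 6016655; d = 13; remainder = value at the root: -8*(13)^3 + 6*(13)^2 - 5*(13)^1 + 5 = (-17576) + (1014) + (-65) + (5) = -16622; answer -16622

-16622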